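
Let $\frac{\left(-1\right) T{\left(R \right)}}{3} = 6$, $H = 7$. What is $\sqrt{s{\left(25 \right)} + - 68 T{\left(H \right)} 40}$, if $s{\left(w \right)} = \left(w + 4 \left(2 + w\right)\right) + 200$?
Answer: $3 \sqrt{5477} \approx 222.02$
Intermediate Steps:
$T{\left(R \right)} = -18$ ($T{\left(R \right)} = \left(-3\right) 6 = -18$)
$s{\left(w \right)} = 208 + 5 w$ ($s{\left(w \right)} = \left(w + \left(8 + 4 w\right)\right) + 200 = \left(8 + 5 w\right) + 200 = 208 + 5 w$)
$\sqrt{s{\left(25 \right)} + - 68 T{\left(H \right)} 40} = \sqrt{\left(208 + 5 \cdot 25\right) + \left(-68\right) \left(-18\right) 40} = \sqrt{\left(208 + 125\right) + 1224 \cdot 40} = \sqrt{333 + 48960} = \sqrt{49293} = 3 \sqrt{5477}$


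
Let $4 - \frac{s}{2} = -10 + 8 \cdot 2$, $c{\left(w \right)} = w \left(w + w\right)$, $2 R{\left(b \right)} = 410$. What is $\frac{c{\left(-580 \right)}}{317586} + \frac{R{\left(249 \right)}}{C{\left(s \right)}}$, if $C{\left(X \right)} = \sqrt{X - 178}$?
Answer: $\frac{336400}{158793} - \frac{205 i \sqrt{182}}{182} \approx 2.1185 - 15.196 i$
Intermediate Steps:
$R{\left(b \right)} = 205$ ($R{\left(b \right)} = \frac{1}{2} \cdot 410 = 205$)
$c{\left(w \right)} = 2 w^{2}$ ($c{\left(w \right)} = w 2 w = 2 w^{2}$)
$s = -4$ ($s = 8 - 2 \left(-10 + 8 \cdot 2\right) = 8 - 2 \left(-10 + 16\right) = 8 - 12 = -4$)
$C{\left(X \right)} = \sqrt{-178 + X}$
$\frac{c{\left(-580 \right)}}{317586} + \frac{R{\left(249 \right)}}{C{\left(s \right)}} = \frac{2 \left(-580\right)^{2}}{317586} + \frac{205}{\sqrt{-178 - 4}} = 2 \cdot 336400 \cdot \frac{1}{317586} + \frac{205}{\sqrt{-182}} = 672800 \cdot \frac{1}{317586} + \frac{205}{i \sqrt{182}} = \frac{336400}{158793} + 205 \left(- \frac{i \sqrt{182}}{182}\right) = \frac{336400}{158793} - \frac{205 i \sqrt{182}}{182}$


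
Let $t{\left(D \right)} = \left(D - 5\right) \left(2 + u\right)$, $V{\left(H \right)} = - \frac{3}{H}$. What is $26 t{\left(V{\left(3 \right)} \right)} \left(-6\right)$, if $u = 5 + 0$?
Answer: $6552$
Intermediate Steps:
$u = 5$
$t{\left(D \right)} = -35 + 7 D$ ($t{\left(D \right)} = \left(D - 5\right) \left(2 + 5\right) = \left(-5 + D\right) 7 = -35 + 7 D$)
$26 t{\left(V{\left(3 \right)} \right)} \left(-6\right) = 26 \left(-35 + 7 \left(- \frac{3}{3}\right)\right) \left(-6\right) = 26 \left(-35 + 7 \left(\left(-3\right) \frac{1}{3}\right)\right) \left(-6\right) = 26 \left(-35 + 7 \left(-1\right)\right) \left(-6\right) = 26 \left(-35 - 7\right) \left(-6\right) = 26 \left(-42\right) \left(-6\right) = \left(-1092\right) \left(-6\right) = 6552$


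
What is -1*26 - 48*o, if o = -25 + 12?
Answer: 598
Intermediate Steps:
o = -13
-1*26 - 48*o = -1*26 - 48*(-13) = -26 + 624 = 598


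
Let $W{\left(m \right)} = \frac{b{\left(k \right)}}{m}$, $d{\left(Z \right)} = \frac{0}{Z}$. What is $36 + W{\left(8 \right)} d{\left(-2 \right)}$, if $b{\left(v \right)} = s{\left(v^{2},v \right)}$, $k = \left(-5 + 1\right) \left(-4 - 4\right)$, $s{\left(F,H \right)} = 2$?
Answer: $36$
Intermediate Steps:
$d{\left(Z \right)} = 0$
$k = 32$ ($k = \left(-4\right) \left(-8\right) = 32$)
$b{\left(v \right)} = 2$
$W{\left(m \right)} = \frac{2}{m}$
$36 + W{\left(8 \right)} d{\left(-2 \right)} = 36 + \frac{2}{8} \cdot 0 = 36 + 2 \cdot \frac{1}{8} \cdot 0 = 36 + \frac{1}{4} \cdot 0 = 36 + 0 = 36$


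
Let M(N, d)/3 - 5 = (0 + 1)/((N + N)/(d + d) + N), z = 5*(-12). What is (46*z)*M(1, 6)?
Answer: -339480/7 ≈ -48497.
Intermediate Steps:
z = -60
M(N, d) = 15 + 3/(N + N/d) (M(N, d) = 15 + 3*((0 + 1)/((N + N)/(d + d) + N)) = 15 + 3*(1/((2*N)/((2*d)) + N)) = 15 + 3*(1/((2*N)*(1/(2*d)) + N)) = 15 + 3*(1/(N/d + N)) = 15 + 3*(1/(N + N/d)) = 15 + 3/(N + N/d))
(46*z)*M(1, 6) = (46*(-60))*(3*(6 + 5*1 + 5*1*6)/(1*(1 + 6))) = -8280*(6 + 5 + 30)/7 = -8280*41/7 = -2760*123/7 = -339480/7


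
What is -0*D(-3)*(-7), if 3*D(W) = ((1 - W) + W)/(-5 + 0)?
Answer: 0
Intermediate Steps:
D(W) = -1/15 (D(W) = (((1 - W) + W)/(-5 + 0))/3 = (1/(-5))/3 = (1*(-1/5))/3 = (1/3)*(-1/5) = -1/15)
-0*D(-3)*(-7) = -0*(-1)/15*(-7) = -18*0*(-7) = 0*(-7) = 0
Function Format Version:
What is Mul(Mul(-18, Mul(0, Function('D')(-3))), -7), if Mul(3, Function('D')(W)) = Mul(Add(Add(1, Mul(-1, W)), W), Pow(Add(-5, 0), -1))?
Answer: 0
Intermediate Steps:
Function('D')(W) = Rational(-1, 15) (Function('D')(W) = Mul(Rational(1, 3), Mul(Add(Add(1, Mul(-1, W)), W), Pow(Add(-5, 0), -1))) = Mul(Rational(1, 3), Mul(1, Pow(-5, -1))) = Mul(Rational(1, 3), Mul(1, Rational(-1, 5))) = Mul(Rational(1, 3), Rational(-1, 5)) = Rational(-1, 15))
Mul(Mul(-18, Mul(0, Function('D')(-3))), -7) = Mul(Mul(-18, Mul(0, Rational(-1, 15))), -7) = Mul(Mul(-18, 0), -7) = Mul(0, -7) = 0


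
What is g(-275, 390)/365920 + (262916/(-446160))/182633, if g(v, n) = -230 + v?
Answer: -515567419489/372705708666720 ≈ -0.0013833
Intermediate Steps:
g(-275, 390)/365920 + (262916/(-446160))/182633 = (-230 - 275)/365920 + (262916/(-446160))/182633 = -505*1/365920 + (262916*(-1/446160))*(1/182633) = -101/73184 - 65729/111540*1/182633 = -101/73184 - 65729/20370884820 = -515567419489/372705708666720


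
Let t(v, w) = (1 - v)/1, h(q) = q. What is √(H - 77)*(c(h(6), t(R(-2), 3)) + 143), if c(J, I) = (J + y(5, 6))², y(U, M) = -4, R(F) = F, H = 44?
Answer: 147*I*√33 ≈ 844.45*I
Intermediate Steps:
t(v, w) = 1 - v (t(v, w) = (1 - v)*1 = 1 - v)
c(J, I) = (-4 + J)² (c(J, I) = (J - 4)² = (-4 + J)²)
√(H - 77)*(c(h(6), t(R(-2), 3)) + 143) = √(44 - 77)*((-4 + 6)² + 143) = √(-33)*(2² + 143) = (I*√33)*(4 + 143) = (I*√33)*147 = 147*I*√33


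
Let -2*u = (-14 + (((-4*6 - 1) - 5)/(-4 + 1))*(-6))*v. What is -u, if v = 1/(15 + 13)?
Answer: -37/28 ≈ -1.3214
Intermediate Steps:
v = 1/28 ≈ 0.035714
u = 37/28 (u = -(-14 + (((-4*6 - 1) - 5)/(-4 + 1))*(-6))/(2*28) = -(-14 + (((-24 - 1) - 5)/(-3))*(-6))/(2*28) = -(-14 + ((-25 - 5)*(-⅓))*(-6))/(2*28) = -(-14 - 30*(-⅓)*(-6))/(2*28) = -(-14 + 10*(-6))/(2*28) = -(-14 - 60)/(2*28) = -(-37)/28 = -½*(-37/14) = 37/28 ≈ 1.3214)
-u = -1*37/28 = -37/28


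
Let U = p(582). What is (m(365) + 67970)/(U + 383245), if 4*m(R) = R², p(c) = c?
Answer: 405105/1535308 ≈ 0.26386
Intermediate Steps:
U = 582
m(R) = R²/4
(m(365) + 67970)/(U + 383245) = ((¼)*365² + 67970)/(582 + 383245) = ((¼)*133225 + 67970)/383827 = (133225/4 + 67970)*(1/383827) = (405105/4)*(1/383827) = 405105/1535308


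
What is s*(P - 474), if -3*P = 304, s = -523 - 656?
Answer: 678318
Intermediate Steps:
s = -1179
P = -304/3 (P = -⅓*304 = -304/3 ≈ -101.33)
s*(P - 474) = -1179*(-304/3 - 474) = -1179*(-1726/3) = 678318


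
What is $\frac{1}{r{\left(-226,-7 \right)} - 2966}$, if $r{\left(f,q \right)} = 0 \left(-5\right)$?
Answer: $- \frac{1}{2966} \approx -0.00033715$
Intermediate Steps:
$r{\left(f,q \right)} = 0$
$\frac{1}{r{\left(-226,-7 \right)} - 2966} = \frac{1}{0 - 2966} = \frac{1}{-2966} = - \frac{1}{2966}$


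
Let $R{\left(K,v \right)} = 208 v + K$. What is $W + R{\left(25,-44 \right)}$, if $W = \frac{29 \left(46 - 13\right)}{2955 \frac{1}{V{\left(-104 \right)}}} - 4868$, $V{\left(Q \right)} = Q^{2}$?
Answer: $- \frac{10334771}{985} \approx -10492.0$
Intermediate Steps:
$W = - \frac{1344676}{985}$ ($W = \frac{29 \left(46 - 13\right)}{2955 \frac{1}{\left(-104\right)^{2}}} - 4868 = \frac{29 \cdot 33}{2955 \cdot \frac{1}{10816}} - 4868 = \frac{957}{2955 \cdot \frac{1}{10816}} - 4868 = \frac{957}{\frac{2955}{10816}} - 4868 = 957 \cdot \frac{10816}{2955} - 4868 = \frac{3450304}{985} - 4868 = - \frac{1344676}{985} \approx -1365.2$)
$R{\left(K,v \right)} = K + 208 v$
$W + R{\left(25,-44 \right)} = - \frac{1344676}{985} + \left(25 + 208 \left(-44\right)\right) = - \frac{1344676}{985} + \left(25 - 9152\right) = - \frac{1344676}{985} - 9127 = - \frac{10334771}{985}$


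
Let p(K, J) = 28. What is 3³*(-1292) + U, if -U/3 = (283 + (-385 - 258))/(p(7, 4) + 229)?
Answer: -8964108/257 ≈ -34880.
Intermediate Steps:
U = 1080/257 (U = -3*(283 + (-385 - 258))/(28 + 229) = -3*(283 - 643)/257 = -(-1080)/257 = -3*(-360/257) = 1080/257 ≈ 4.2023)
3³*(-1292) + U = 3³*(-1292) + 1080/257 = 27*(-1292) + 1080/257 = -34884 + 1080/257 = -8964108/257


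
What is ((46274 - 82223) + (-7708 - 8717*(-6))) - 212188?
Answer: -203543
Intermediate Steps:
((46274 - 82223) + (-7708 - 8717*(-6))) - 212188 = (-35949 + (-7708 + 52302)) - 212188 = (-35949 + 44594) - 212188 = 8645 - 212188 = -203543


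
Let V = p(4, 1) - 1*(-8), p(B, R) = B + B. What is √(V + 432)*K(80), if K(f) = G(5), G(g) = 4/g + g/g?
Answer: 72*√7/5 ≈ 38.099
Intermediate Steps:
G(g) = 1 + 4/g (G(g) = 4/g + 1 = 1 + 4/g)
p(B, R) = 2*B
V = 16 (V = 2*4 - 1*(-8) = 8 + 8 = 16)
K(f) = 9/5 (K(f) = (4 + 5)/5 = (⅕)*9 = 9/5)
√(V + 432)*K(80) = √(16 + 432)*(9/5) = √448*(9/5) = (8*√7)*(9/5) = 72*√7/5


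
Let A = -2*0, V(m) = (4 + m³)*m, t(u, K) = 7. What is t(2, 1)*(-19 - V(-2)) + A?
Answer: -189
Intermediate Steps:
V(m) = m*(4 + m³)
A = 0
t(2, 1)*(-19 - V(-2)) + A = 7*(-19 - (-2)*(4 + (-2)³)) + 0 = 7*(-19 - (-2)*(4 - 8)) + 0 = 7*(-19 - (-2)*(-4)) + 0 = 7*(-19 - 1*8) + 0 = 7*(-19 - 8) + 0 = 7*(-27) + 0 = -189 + 0 = -189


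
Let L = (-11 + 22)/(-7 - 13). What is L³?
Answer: -1331/8000 ≈ -0.16637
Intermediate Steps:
L = -11/20 (L = 11/(-20) = 11*(-1/20) = -11/20 ≈ -0.55000)
L³ = (-11/20)³ = -1331/8000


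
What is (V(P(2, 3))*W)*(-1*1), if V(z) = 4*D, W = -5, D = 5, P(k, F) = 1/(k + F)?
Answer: 100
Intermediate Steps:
P(k, F) = 1/(F + k)
V(z) = 20 (V(z) = 4*5 = 20)
(V(P(2, 3))*W)*(-1*1) = (20*(-5))*(-1*1) = -100*(-1) = 100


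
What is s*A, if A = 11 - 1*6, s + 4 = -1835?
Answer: -9195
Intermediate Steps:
s = -1839 (s = -4 - 1835 = -1839)
A = 5 (A = 11 - 6 = 5)
s*A = -1839*5 = -9195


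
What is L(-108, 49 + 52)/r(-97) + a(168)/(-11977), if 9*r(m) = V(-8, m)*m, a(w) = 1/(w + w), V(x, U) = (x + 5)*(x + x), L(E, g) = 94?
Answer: -70927891/390354384 ≈ -0.18170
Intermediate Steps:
V(x, U) = 2*x*(5 + x) (V(x, U) = (5 + x)*(2*x) = 2*x*(5 + x))
a(w) = 1/(2*w)
r(m) = 16*m/3 (r(m) = ((2*(-8)*(5 - 8))*m)/9 = ((2*(-8)*(-3))*m)/9 = (48*m)/9 = 16*m/3)
L(-108, 49 + 52)/r(-97) + a(168)/(-11977) = 94/(((16/3)*(-97))) + ((1/2)/168)/(-11977) = 94/(-1552/3) + ((1/2)*(1/168))*(-1/11977) = 94*(-3/1552) + (1/336)*(-1/11977) = -141/776 - 1/4024272 = -70927891/390354384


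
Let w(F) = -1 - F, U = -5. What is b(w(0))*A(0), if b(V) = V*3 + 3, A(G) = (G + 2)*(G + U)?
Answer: 0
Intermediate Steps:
A(G) = (-5 + G)*(2 + G) (A(G) = (G + 2)*(G - 5) = (2 + G)*(-5 + G) = (-5 + G)*(2 + G))
b(V) = 3 + 3*V (b(V) = 3*V + 3 = 3 + 3*V)
b(w(0))*A(0) = (3 + 3*(-1 - 1*0))*(-10 + 0² - 3*0) = (3 + 3*(-1 + 0))*(-10 + 0 + 0) = (3 + 3*(-1))*(-10) = (3 - 3)*(-10) = 0*(-10) = 0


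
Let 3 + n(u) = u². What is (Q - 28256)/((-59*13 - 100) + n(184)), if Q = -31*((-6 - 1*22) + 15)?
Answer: -27853/32986 ≈ -0.84439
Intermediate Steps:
Q = 403 (Q = -31*((-6 - 22) + 15) = -31*(-28 + 15) = -31*(-13) = 403)
n(u) = -3 + u²
(Q - 28256)/((-59*13 - 100) + n(184)) = (403 - 28256)/((-59*13 - 100) + (-3 + 184²)) = -27853/((-767 - 100) + (-3 + 33856)) = -27853/(-867 + 33853) = -27853/32986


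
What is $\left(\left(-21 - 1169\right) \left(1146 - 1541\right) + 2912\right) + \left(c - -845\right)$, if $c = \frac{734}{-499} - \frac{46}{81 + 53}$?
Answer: $\frac{15840728776}{33433} \approx 4.7381 \cdot 10^{5}$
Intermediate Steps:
$c = - \frac{60655}{33433}$ ($c = 734 \left(- \frac{1}{499}\right) - \frac{46}{134} = - \frac{734}{499} - \frac{23}{67} = - \frac{60655}{33433} \approx -1.8142$)
$\left(\left(-21 - 1169\right) \left(1146 - 1541\right) + 2912\right) + \left(c - -845\right) = \left(\left(-21 - 1169\right) \left(1146 - 1541\right) + 2912\right) - - \frac{28190230}{33433} = \left(\left(-1190\right) \left(-395\right) + 2912\right) + \left(- \frac{60655}{33433} + 845\right) = \left(470050 + 2912\right) + \frac{28190230}{33433} = 472962 + \frac{28190230}{33433} = \frac{15840728776}{33433}$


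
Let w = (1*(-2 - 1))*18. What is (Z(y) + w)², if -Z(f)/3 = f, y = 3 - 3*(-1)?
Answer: 5184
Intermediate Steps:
y = 6 (y = 3 + 3 = 6)
Z(f) = -3*f
w = -54 (w = (1*(-3))*18 = -3*18 = -54)
(Z(y) + w)² = (-3*6 - 54)² = (-18 - 54)² = (-72)² = 5184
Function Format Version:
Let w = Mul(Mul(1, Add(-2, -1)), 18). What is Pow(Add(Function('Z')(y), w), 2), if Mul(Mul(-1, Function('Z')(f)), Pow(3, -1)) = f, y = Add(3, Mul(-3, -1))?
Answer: 5184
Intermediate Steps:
y = 6 (y = Add(3, 3) = 6)
Function('Z')(f) = Mul(-3, f)
w = -54 (w = Mul(Mul(1, -3), 18) = Mul(-3, 18) = -54)
Pow(Add(Function('Z')(y), w), 2) = Pow(Add(Mul(-3, 6), -54), 2) = Pow(Add(-18, -54), 2) = Pow(-72, 2) = 5184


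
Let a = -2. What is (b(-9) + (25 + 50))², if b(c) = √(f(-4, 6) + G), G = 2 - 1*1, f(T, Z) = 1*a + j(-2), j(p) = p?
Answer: (75 + I*√3)² ≈ 5622.0 + 259.81*I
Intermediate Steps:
f(T, Z) = -4 (f(T, Z) = 1*(-2) - 2 = -2 - 2 = -4)
G = 1 (G = 2 - 1 = 1)
b(c) = I*√3 (b(c) = √(-4 + 1) = √(-3) = I*√3)
(b(-9) + (25 + 50))² = (I*√3 + (25 + 50))² = (I*√3 + 75)² = (75 + I*√3)²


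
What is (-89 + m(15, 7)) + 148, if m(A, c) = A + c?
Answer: 81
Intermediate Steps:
(-89 + m(15, 7)) + 148 = (-89 + (15 + 7)) + 148 = (-89 + 22) + 148 = -67 + 148 = 81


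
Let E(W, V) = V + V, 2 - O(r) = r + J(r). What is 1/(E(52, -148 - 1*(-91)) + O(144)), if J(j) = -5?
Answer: -1/251 ≈ -0.0039841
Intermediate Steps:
O(r) = 7 - r (O(r) = 2 - (r - 5) = 2 - (-5 + r) = 2 + (5 - r) = 7 - r)
E(W, V) = 2*V
1/(E(52, -148 - 1*(-91)) + O(144)) = 1/(2*(-148 - 1*(-91)) + (7 - 1*144)) = 1/(2*(-148 + 91) + (7 - 144)) = 1/(2*(-57) - 137) = 1/(-114 - 137) = 1/(-251) = -1/251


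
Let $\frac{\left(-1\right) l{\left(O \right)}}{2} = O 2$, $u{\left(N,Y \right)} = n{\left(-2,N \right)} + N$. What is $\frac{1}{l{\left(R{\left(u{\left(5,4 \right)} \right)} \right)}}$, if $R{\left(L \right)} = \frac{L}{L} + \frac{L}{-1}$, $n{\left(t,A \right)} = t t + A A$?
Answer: $\frac{1}{132} \approx 0.0075758$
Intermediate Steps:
$n{\left(t,A \right)} = A^{2} + t^{2}$ ($n{\left(t,A \right)} = t^{2} + A^{2} = A^{2} + t^{2}$)
$u{\left(N,Y \right)} = 4 + N + N^{2}$ ($u{\left(N,Y \right)} = \left(N^{2} + \left(-2\right)^{2}\right) + N = \left(N^{2} + 4\right) + N = \left(4 + N^{2}\right) + N = 4 + N + N^{2}$)
$R{\left(L \right)} = 1 - L$ ($R{\left(L \right)} = 1 + L \left(-1\right) = 1 - L$)
$l{\left(O \right)} = - 4 O$ ($l{\left(O \right)} = - 2 O 2 = - 2 \cdot 2 O = - 4 O$)
$\frac{1}{l{\left(R{\left(u{\left(5,4 \right)} \right)} \right)}} = \frac{1}{\left(-4\right) \left(1 - \left(4 + 5 + 5^{2}\right)\right)} = \frac{1}{\left(-4\right) \left(1 - \left(4 + 5 + 25\right)\right)} = \frac{1}{\left(-4\right) \left(1 - 34\right)} = \frac{1}{\left(-4\right) \left(-33\right)} = \frac{1}{132}$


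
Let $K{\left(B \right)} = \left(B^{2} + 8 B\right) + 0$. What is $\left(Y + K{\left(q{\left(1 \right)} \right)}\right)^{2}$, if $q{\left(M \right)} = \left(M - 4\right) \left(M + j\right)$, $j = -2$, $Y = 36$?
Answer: $4761$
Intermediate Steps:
$q{\left(M \right)} = \left(-4 + M\right) \left(-2 + M\right)$ ($q{\left(M \right)} = \left(M - 4\right) \left(M - 2\right) = \left(-4 + M\right) \left(-2 + M\right)$)
$K{\left(B \right)} = B^{2} + 8 B$
$\left(Y + K{\left(q{\left(1 \right)} \right)}\right)^{2} = \left(36 + \left(8 + 1^{2} - 6\right) \left(8 + \left(8 + 1^{2} - 6\right)\right)\right)^{2} = \left(36 + \left(8 + 1 - 6\right) \left(8 + \left(8 + 1 - 6\right)\right)\right)^{2} = \left(36 + 3 \left(8 + 3\right)\right)^{2} = \left(36 + 3 \cdot 11\right)^{2} = \left(36 + 33\right)^{2} = 69^{2} = 4761$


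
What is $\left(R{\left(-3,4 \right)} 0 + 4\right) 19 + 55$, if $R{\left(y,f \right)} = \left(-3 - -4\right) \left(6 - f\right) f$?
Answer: $131$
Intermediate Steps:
$R{\left(y,f \right)} = f \left(6 - f\right)$ ($R{\left(y,f \right)} = \left(-3 + 4\right) \left(6 - f\right) f = 1 \left(6 - f\right) f = \left(6 - f\right) f = f \left(6 - f\right)$)
$\left(R{\left(-3,4 \right)} 0 + 4\right) 19 + 55 = \left(4 \left(6 - 4\right) 0 + 4\right) 19 + 55 = \left(4 \cdot 2 \cdot 0 + 4\right) 19 + 55 = \left(8 \cdot 0 + 4\right) 19 + 55 = \left(0 + 4\right) 19 + 55 = 4 \cdot 19 + 55 = 76 + 55 = 131$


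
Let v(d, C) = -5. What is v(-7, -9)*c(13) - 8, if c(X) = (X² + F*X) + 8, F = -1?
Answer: -828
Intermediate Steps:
c(X) = 8 + X² - X (c(X) = (X² - X) + 8 = 8 + X² - X)
v(-7, -9)*c(13) - 8 = -5*(8 + 13² - 1*13) - 8 = -5*(8 + 169 - 13) - 8 = -5*164 - 8 = -820 - 8 = -828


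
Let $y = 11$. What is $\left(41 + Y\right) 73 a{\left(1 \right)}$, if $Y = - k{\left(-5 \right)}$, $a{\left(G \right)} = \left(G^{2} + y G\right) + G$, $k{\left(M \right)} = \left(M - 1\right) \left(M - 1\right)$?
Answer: $4745$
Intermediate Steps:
$k{\left(M \right)} = \left(-1 + M\right)^{2}$ ($k{\left(M \right)} = \left(-1 + M\right) \left(-1 + M\right) = \left(-1 + M\right)^{2}$)
$a{\left(G \right)} = G^{2} + 12 G$ ($a{\left(G \right)} = \left(G^{2} + 11 G\right) + G = G^{2} + 12 G$)
$Y = -36$ ($Y = - \left(-1 - 5\right)^{2} = - \left(-6\right)^{2} = \left(-1\right) 36 = -36$)
$\left(41 + Y\right) 73 a{\left(1 \right)} = \left(41 - 36\right) 73 \cdot 1 \left(12 + 1\right) = 5 \cdot 73 \cdot 1 \cdot 13 = 365 \cdot 13 = 4745$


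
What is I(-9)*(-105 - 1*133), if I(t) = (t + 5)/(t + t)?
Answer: -476/9 ≈ -52.889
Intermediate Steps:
I(t) = (5 + t)/(2*t) (I(t) = (5 + t)/((2*t)) = (5 + t)*(1/(2*t)) = (5 + t)/(2*t))
I(-9)*(-105 - 1*133) = ((½)*(5 - 9)/(-9))*(-105 - 1*133) = ((½)*(-⅑)*(-4))*(-105 - 133) = (2/9)*(-238) = -476/9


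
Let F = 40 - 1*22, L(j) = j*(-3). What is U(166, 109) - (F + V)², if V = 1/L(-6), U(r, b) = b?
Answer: -70309/324 ≈ -217.00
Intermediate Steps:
L(j) = -3*j
V = 1/18 (V = 1/(-3*(-6)) = 1/18 ≈ 0.055556)
F = 18 (F = 40 - 22 = 18)
U(166, 109) - (F + V)² = 109 - (18 + 1/18)² = 109 - (325/18)² = 109 - 1*105625/324 = 109 - 105625/324 = -70309/324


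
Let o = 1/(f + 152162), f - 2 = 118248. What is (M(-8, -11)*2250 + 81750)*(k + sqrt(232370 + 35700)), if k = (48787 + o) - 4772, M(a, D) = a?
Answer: 379382120769375/135206 + 63750*sqrt(268070) ≈ 2.8390e+9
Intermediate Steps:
f = 118250 (f = 2 + 118248 = 118250)
o = 1/270412 (o = 1/(118250 + 152162) = 1/270412 ≈ 3.6981e-6)
k = 11902184181/270412 (k = (48787 + 1/270412) - 4772 = 13192590245/270412 - 4772 = 11902184181/270412 ≈ 44015.)
(M(-8, -11)*2250 + 81750)*(k + sqrt(232370 + 35700)) = (-8*2250 + 81750)*(11902184181/270412 + sqrt(232370 + 35700)) = (-18000 + 81750)*(11902184181/270412 + sqrt(268070)) = 63750*(11902184181/270412 + sqrt(268070)) = 379382120769375/135206 + 63750*sqrt(268070)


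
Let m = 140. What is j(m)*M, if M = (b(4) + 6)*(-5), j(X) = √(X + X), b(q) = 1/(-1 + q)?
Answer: -190*√70/3 ≈ -529.88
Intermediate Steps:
j(X) = √2*√X (j(X) = √(2*X) = √2*√X)
M = -95/3 (M = (1/(-1 + 4) + 6)*(-5) = (1/3 + 6)*(-5) = (⅓ + 6)*(-5) = (19/3)*(-5) = -95/3 ≈ -31.667)
j(m)*M = (√2*√140)*(-95/3) = (√2*(2*√35))*(-95/3) = (2*√70)*(-95/3) = -190*√70/3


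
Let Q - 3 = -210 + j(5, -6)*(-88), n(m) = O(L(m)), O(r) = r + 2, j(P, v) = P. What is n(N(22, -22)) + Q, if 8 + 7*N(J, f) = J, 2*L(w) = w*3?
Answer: -642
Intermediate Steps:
L(w) = 3*w/2 (L(w) = (w*3)/2 = (3*w)/2 = 3*w/2)
N(J, f) = -8/7 + J/7
O(r) = 2 + r
n(m) = 2 + 3*m/2
Q = -647 (Q = 3 + (-210 + 5*(-88)) = 3 + (-210 - 440) = 3 - 650 = -647)
n(N(22, -22)) + Q = (2 + 3*(-8/7 + (⅐)*22)/2) - 647 = (2 + 3*(-8/7 + 22/7)/2) - 647 = (2 + (3/2)*2) - 647 = (2 + 3) - 647 = 5 - 647 = -642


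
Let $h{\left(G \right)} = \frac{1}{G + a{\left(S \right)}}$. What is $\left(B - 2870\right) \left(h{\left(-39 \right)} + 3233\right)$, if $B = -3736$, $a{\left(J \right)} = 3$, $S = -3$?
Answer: $- \frac{42714029}{2} \approx -2.1357 \cdot 10^{7}$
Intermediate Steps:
$h{\left(G \right)} = \frac{1}{3 + G}$ ($h{\left(G \right)} = \frac{1}{G + 3} = \frac{1}{3 + G}$)
$\left(B - 2870\right) \left(h{\left(-39 \right)} + 3233\right) = \left(-3736 - 2870\right) \left(\frac{1}{3 - 39} + 3233\right) = - 6606 \left(\frac{1}{-36} + 3233\right) = - 6606 \left(- \frac{1}{36} + 3233\right) = \left(-6606\right) \frac{116387}{36} = - \frac{42714029}{2}$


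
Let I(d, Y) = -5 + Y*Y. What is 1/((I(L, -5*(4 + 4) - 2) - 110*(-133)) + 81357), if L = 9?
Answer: 1/97746 ≈ 1.0231e-5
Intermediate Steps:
I(d, Y) = -5 + Y²
1/((I(L, -5*(4 + 4) - 2) - 110*(-133)) + 81357) = 1/(((-5 + (-5*(4 + 4) - 2)²) - 110*(-133)) + 81357) = 1/(((-5 + (-5*8 - 2)²) + 14630) + 81357) = 1/(((-5 + (-40 - 2)²) + 14630) + 81357) = 1/(((-5 + (-42)²) + 14630) + 81357) = 1/(((-5 + 1764) + 14630) + 81357) = 1/((1759 + 14630) + 81357) = 1/(16389 + 81357) = 1/97746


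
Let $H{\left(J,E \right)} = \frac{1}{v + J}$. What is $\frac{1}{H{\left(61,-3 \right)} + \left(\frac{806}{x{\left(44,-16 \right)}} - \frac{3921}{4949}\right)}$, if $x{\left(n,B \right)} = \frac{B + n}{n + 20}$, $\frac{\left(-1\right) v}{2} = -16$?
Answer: $\frac{460257}{847565192} \approx 0.00054303$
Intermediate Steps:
$v = 32$ ($v = \left(-2\right) \left(-16\right) = 32$)
$x{\left(n,B \right)} = \frac{B + n}{20 + n}$
$H{\left(J,E \right)} = \frac{1}{32 + J}$
$\frac{1}{H{\left(61,-3 \right)} + \left(\frac{806}{x{\left(44,-16 \right)}} - \frac{3921}{4949}\right)} = \frac{1}{\frac{1}{32 + 61} + \left(\frac{806}{\frac{1}{20 + 44} \left(-16 + 44\right)} - \frac{3921}{4949}\right)} = \frac{1}{\frac{1}{93} + \left(\frac{806}{\frac{1}{64} \cdot 28} - \frac{3921}{4949}\right)} = \frac{1}{\frac{1}{93} - \left(\frac{3921}{4949} - \frac{806}{\frac{1}{64} \cdot 28}\right)} = \frac{1}{\frac{1}{93} - \left(\frac{3921}{4949} - \frac{806}{\frac{7}{16}}\right)} = \frac{1}{\frac{1}{93} + \left(806 \cdot \frac{16}{7} - \frac{3921}{4949}\right)} = \frac{1}{\frac{1}{93} + \left(\frac{12896}{7} - \frac{3921}{4949}\right)} = \frac{1}{\frac{1}{93} + \frac{9113551}{4949}} = \frac{1}{\frac{847565192}{460257}} = \frac{460257}{847565192}$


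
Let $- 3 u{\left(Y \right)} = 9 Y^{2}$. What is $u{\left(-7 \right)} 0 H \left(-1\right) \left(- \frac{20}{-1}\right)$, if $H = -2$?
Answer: $0$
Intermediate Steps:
$u{\left(Y \right)} = - 3 Y^{2}$ ($u{\left(Y \right)} = - \frac{9 Y^{2}}{3} = - 3 Y^{2}$)
$u{\left(-7 \right)} 0 H \left(-1\right) \left(- \frac{20}{-1}\right) = - 3 \left(-7\right)^{2} \cdot 0 \left(-2\right) \left(-1\right) \left(- \frac{20}{-1}\right) = \left(-3\right) 49 \cdot 0 \left(-1\right) \left(\left(-20\right) \left(-1\right)\right) = \left(-147\right) 0 \cdot 20 = 0 \cdot 20 = 0$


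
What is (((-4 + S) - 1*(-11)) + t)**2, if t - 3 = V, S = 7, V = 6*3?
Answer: 1225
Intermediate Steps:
V = 18
t = 21 (t = 3 + 18 = 21)
(((-4 + S) - 1*(-11)) + t)**2 = (((-4 + 7) - 1*(-11)) + 21)**2 = ((3 + 11) + 21)**2 = (14 + 21)**2 = 35**2 = 1225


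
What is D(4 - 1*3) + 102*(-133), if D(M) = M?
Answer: -13565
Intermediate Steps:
D(4 - 1*3) + 102*(-133) = (4 - 1*3) + 102*(-133) = (4 - 3) - 13566 = 1 - 13566 = -13565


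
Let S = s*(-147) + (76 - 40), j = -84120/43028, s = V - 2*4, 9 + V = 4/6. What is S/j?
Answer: -26214809/21030 ≈ -1246.5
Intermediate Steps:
V = -25/3 (V = -9 + 4/6 = -9 + 4*(⅙) = -9 + ⅔ = -25/3 ≈ -8.3333)
s = -49/3 (s = -25/3 - 2*4 = -25/3 - 8 = -49/3 ≈ -16.333)
j = -21030/10757 (j = -84120*1/43028 = -21030/10757 ≈ -1.9550)
S = 2437 (S = -49/3*(-147) + (76 - 40) = 2401 + 36 = 2437)
S/j = 2437/(-21030/10757) = 2437*(-10757/21030) = -26214809/21030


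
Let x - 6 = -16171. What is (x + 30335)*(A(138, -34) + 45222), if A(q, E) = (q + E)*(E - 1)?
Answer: 589216940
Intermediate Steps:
x = -16165 (x = 6 - 16171 = -16165)
A(q, E) = (-1 + E)*(E + q) (A(q, E) = (E + q)*(-1 + E) = (-1 + E)*(E + q))
(x + 30335)*(A(138, -34) + 45222) = (-16165 + 30335)*(((-34)² - 1*(-34) - 1*138 - 34*138) + 45222) = 14170*((1156 + 34 - 138 - 4692) + 45222) = 14170*(-3640 + 45222) = 14170*41582 = 589216940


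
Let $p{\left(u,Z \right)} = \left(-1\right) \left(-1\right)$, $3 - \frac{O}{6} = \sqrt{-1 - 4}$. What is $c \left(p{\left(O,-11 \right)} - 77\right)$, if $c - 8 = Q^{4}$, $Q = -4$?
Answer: $-20064$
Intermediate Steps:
$O = 18 - 6 i \sqrt{5}$ ($O = 18 - 6 \sqrt{-1 - 4} = 18 - 6 \sqrt{-5} = 18 - 6 i \sqrt{5} \approx 18.0 - 13.416 i$)
$p{\left(u,Z \right)} = 1$
$c = 264$ ($c = 8 + \left(-4\right)^{4} = 8 + 256 = 264$)
$c \left(p{\left(O,-11 \right)} - 77\right) = 264 \left(1 - 77\right) = 264 \left(-76\right) = -20064$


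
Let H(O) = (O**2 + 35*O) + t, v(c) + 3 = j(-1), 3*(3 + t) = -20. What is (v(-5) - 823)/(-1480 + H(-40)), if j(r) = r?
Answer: 2481/3869 ≈ 0.64125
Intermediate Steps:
t = -29/3 (t = -3 + (1/3)*(-20) = -3 - 20/3 = -29/3 ≈ -9.6667)
v(c) = -4 (v(c) = -3 - 1 = -4)
H(O) = -29/3 + O**2 + 35*O (H(O) = (O**2 + 35*O) - 29/3 = -29/3 + O**2 + 35*O)
(v(-5) - 823)/(-1480 + H(-40)) = (-4 - 823)/(-1480 + (-29/3 + (-40)**2 + 35*(-40))) = -827/(-1480 + (-29/3 + 1600 - 1400)) = -827/(-1480 + 571/3) = -827/(-3869/3) = -827*(-3/3869) = 2481/3869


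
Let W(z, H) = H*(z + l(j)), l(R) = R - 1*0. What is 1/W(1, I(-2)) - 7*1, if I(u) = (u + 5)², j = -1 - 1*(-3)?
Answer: -188/27 ≈ -6.9630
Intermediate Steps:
j = 2 (j = -1 + 3 = 2)
I(u) = (5 + u)²
l(R) = R (l(R) = R + 0 = R)
W(z, H) = H*(2 + z) (W(z, H) = H*(z + 2) = H*(2 + z))
1/W(1, I(-2)) - 7*1 = 1/((5 - 2)²*(2 + 1)) - 7*1 = 1/(3²*3) - 7 = 1/(9*3) - 7 = 1/27 - 7 = -188/27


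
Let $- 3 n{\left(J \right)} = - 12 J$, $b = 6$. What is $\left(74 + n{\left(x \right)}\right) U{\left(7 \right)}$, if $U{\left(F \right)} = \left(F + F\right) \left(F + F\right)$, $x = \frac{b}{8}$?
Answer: $15092$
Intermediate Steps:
$x = \frac{3}{4}$ ($x = \frac{6}{8} = 6 \cdot \frac{1}{8} = \frac{3}{4} \approx 0.75$)
$n{\left(J \right)} = 4 J$ ($n{\left(J \right)} = - \frac{\left(-12\right) J}{3} = 4 J$)
$U{\left(F \right)} = 4 F^{2}$ ($U{\left(F \right)} = 2 F 2 F = 4 F^{2}$)
$\left(74 + n{\left(x \right)}\right) U{\left(7 \right)} = \left(74 + 4 \cdot \frac{3}{4}\right) 4 \cdot 7^{2} = \left(74 + 3\right) 4 \cdot 49 = 77 \cdot 196 = 15092$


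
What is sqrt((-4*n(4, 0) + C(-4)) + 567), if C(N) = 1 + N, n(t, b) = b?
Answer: 2*sqrt(141) ≈ 23.749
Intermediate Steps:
sqrt((-4*n(4, 0) + C(-4)) + 567) = sqrt((-4*0 + (1 - 4)) + 567) = sqrt((0 - 3) + 567) = sqrt(-3 + 567) = sqrt(564) = 2*sqrt(141)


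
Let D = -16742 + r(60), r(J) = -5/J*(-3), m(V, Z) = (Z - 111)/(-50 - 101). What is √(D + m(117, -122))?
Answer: I*√1526773835/302 ≈ 129.38*I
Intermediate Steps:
m(V, Z) = 111/151 - Z/151 (m(V, Z) = (-111 + Z)/(-151) = (-111 + Z)*(-1/151) = 111/151 - Z/151)
r(J) = 15/J
D = -66967/4 (D = -16742 + 15/60 = -16742 + 15*(1/60) = -16742 + ¼ = -66967/4 ≈ -16742.)
√(D + m(117, -122)) = √(-66967/4 + (111/151 - 1/151*(-122))) = √(-66967/4 + (111/151 + 122/151)) = √(-66967/4 + 233/151) = √(-10111085/604) = I*√1526773835/302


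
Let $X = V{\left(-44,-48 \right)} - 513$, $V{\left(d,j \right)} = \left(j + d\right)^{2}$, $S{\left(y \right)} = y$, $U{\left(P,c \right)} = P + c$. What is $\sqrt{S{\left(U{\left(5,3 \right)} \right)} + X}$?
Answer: $\sqrt{7959} \approx 89.213$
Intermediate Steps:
$V{\left(d,j \right)} = \left(d + j\right)^{2}$
$X = 7951$ ($X = \left(-44 - 48\right)^{2} - 513 = \left(-92\right)^{2} - 513 = 8464 - 513 = 7951$)
$\sqrt{S{\left(U{\left(5,3 \right)} \right)} + X} = \sqrt{\left(5 + 3\right) + 7951} = \sqrt{8 + 7951} = \sqrt{7959}$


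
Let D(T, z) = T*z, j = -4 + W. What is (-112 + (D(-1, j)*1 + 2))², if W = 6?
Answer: 12544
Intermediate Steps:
j = 2 (j = -4 + 6 = 2)
(-112 + (D(-1, j)*1 + 2))² = (-112 + (-1*2*1 + 2))² = (-112 + (-2*1 + 2))² = (-112 + (-2 + 2))² = (-112 + 0)² = (-112)² = 12544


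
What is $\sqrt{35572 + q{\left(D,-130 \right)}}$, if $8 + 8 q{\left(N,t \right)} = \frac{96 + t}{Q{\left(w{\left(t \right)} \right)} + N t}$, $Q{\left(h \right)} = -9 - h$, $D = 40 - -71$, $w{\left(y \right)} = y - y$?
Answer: $\frac{\sqrt{29664040288227}}{28878} \approx 188.6$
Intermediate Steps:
$w{\left(y \right)} = 0$
$D = 111$ ($D = 40 + 71 = 111$)
$q{\left(N,t \right)} = -1 + \frac{96 + t}{8 \left(-9 + N t\right)}$ ($q{\left(N,t \right)} = -1 + \frac{\left(96 + t\right) \frac{1}{\left(-9 - 0\right) + N t}}{8} = -1 + \frac{\left(96 + t\right) \frac{1}{\left(-9 + 0\right) + N t}}{8} = -1 + \frac{\left(96 + t\right) \frac{1}{-9 + N t}}{8} = -1 + \frac{\frac{1}{-9 + N t} \left(96 + t\right)}{8} = -1 + \frac{96 + t}{8 \left(-9 + N t\right)}$)
$\sqrt{35572 + q{\left(D,-130 \right)}} = \sqrt{35572 + \frac{21 + \frac{1}{8} \left(-130\right) - 111 \left(-130\right)}{-9 + 111 \left(-130\right)}} = \sqrt{35572 + \frac{21 - \frac{65}{4} + 14430}{-9 - 14430}} = \sqrt{35572 + \frac{1}{-14439} \cdot \frac{57739}{4}} = \sqrt{35572 - \frac{57739}{57756}} = \sqrt{\frac{2054438693}{57756}} = \frac{\sqrt{29664040288227}}{28878}$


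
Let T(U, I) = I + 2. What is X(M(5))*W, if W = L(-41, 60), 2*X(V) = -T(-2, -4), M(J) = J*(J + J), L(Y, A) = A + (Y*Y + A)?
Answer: 1801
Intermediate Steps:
T(U, I) = 2 + I
L(Y, A) = Y² + 2*A (L(Y, A) = A + (Y² + A) = A + (A + Y²) = Y² + 2*A)
M(J) = 2*J² (M(J) = J*(2*J) = 2*J²)
X(V) = 1 (X(V) = (-(2 - 4))/2 = (-1*(-2))/2 = (½)*2 = 1)
W = 1801 (W = (-41)² + 2*60 = 1681 + 120 = 1801)
X(M(5))*W = 1*1801 = 1801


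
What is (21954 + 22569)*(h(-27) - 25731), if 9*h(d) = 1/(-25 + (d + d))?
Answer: -90504088674/79 ≈ -1.1456e+9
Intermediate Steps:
h(d) = 1/(9*(-25 + 2*d)) (h(d) = 1/(9*(-25 + (d + d))) = 1/(9*(-25 + 2*d)))
(21954 + 22569)*(h(-27) - 25731) = (21954 + 22569)*(1/(9*(-25 + 2*(-27))) - 25731) = 44523*(1/(9*(-25 - 54)) - 25731) = 44523*((⅑)/(-79) - 25731) = 44523*((⅑)*(-1/79) - 25731) = 44523*(-1/711 - 25731) = 44523*(-18294742/711) = -90504088674/79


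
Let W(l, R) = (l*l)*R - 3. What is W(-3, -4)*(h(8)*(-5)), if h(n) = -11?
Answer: -2145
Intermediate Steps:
W(l, R) = -3 + R*l² (W(l, R) = l²*R - 3 = R*l² - 3 = -3 + R*l²)
W(-3, -4)*(h(8)*(-5)) = (-3 - 4*(-3)²)*(-11*(-5)) = (-3 - 4*9)*55 = (-3 - 36)*55 = -39*55 = -2145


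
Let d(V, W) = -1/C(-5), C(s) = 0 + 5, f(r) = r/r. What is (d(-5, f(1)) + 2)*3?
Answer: 27/5 ≈ 5.4000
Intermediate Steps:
f(r) = 1
C(s) = 5
d(V, W) = -1/5
(d(-5, f(1)) + 2)*3 = (-1/5 + 2)*3 = (9/5)*3 = 27/5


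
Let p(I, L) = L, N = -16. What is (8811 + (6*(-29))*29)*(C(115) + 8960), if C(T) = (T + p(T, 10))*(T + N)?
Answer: 80326275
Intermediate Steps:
C(T) = (-16 + T)*(10 + T) (C(T) = (T + 10)*(T - 16) = (10 + T)*(-16 + T) = (-16 + T)*(10 + T))
(8811 + (6*(-29))*29)*(C(115) + 8960) = (8811 + (6*(-29))*29)*((-160 + 115**2 - 6*115) + 8960) = (8811 - 174*29)*((-160 + 13225 - 690) + 8960) = (8811 - 5046)*(12375 + 8960) = 3765*21335 = 80326275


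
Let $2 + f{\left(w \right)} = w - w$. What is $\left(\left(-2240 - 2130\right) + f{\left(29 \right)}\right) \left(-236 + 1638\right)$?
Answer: $-6129544$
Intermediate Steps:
$f{\left(w \right)} = -2$ ($f{\left(w \right)} = -2 + \left(w - w\right) = -2 + 0 = -2$)
$\left(\left(-2240 - 2130\right) + f{\left(29 \right)}\right) \left(-236 + 1638\right) = \left(\left(-2240 - 2130\right) - 2\right) \left(-236 + 1638\right) = \left(-4370 - 2\right) 1402 = \left(-4372\right) 1402 = -6129544$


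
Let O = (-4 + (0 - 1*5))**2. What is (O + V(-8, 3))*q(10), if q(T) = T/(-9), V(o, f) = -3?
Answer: -260/3 ≈ -86.667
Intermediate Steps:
q(T) = -T/9 (q(T) = T*(-1/9) = -T/9)
O = 81 (O = (-4 + (0 - 5))**2 = (-4 - 5)**2 = (-9)**2 = 81)
(O + V(-8, 3))*q(10) = (81 - 3)*(-1/9*10) = 78*(-10/9) = -260/3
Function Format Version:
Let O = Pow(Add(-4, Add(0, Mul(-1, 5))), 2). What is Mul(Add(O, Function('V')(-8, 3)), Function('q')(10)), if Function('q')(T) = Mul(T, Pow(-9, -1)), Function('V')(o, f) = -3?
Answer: Rational(-260, 3) ≈ -86.667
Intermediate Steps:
Function('q')(T) = Mul(Rational(-1, 9), T) (Function('q')(T) = Mul(T, Rational(-1, 9)) = Mul(Rational(-1, 9), T))
O = 81 (O = Pow(Add(-4, Add(0, -5)), 2) = Pow(Add(-4, -5), 2) = Pow(-9, 2) = 81)
Mul(Add(O, Function('V')(-8, 3)), Function('q')(10)) = Mul(Add(81, -3), Mul(Rational(-1, 9), 10)) = Mul(78, Rational(-10, 9)) = Rational(-260, 3)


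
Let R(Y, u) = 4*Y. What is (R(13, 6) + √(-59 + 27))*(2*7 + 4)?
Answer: 936 + 72*I*√2 ≈ 936.0 + 101.82*I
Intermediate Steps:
(R(13, 6) + √(-59 + 27))*(2*7 + 4) = (4*13 + √(-59 + 27))*(2*7 + 4) = (52 + √(-32))*(14 + 4) = (52 + 4*I*√2)*18 = 936 + 72*I*√2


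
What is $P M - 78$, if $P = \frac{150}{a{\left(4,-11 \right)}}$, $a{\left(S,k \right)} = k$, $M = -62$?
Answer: $\frac{8442}{11} \approx 767.45$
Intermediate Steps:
$P = - \frac{150}{11}$ ($P = \frac{150}{-11} = 150 \left(- \frac{1}{11}\right) = - \frac{150}{11} \approx -13.636$)
$P M - 78 = \left(- \frac{150}{11}\right) \left(-62\right) - 78 = \frac{9300}{11} - 78 = \frac{8442}{11}$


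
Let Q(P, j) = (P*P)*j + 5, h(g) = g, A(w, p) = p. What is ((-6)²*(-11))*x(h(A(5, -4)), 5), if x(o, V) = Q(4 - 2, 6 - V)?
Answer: -3564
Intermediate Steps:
Q(P, j) = 5 + j*P² (Q(P, j) = P²*j + 5 = j*P² + 5 = 5 + j*P²)
x(o, V) = 29 - 4*V (x(o, V) = 5 + (6 - V)*(4 - 2)² = 5 + (6 - V)*2² = 5 + (6 - V)*4 = 5 + (24 - 4*V) = 29 - 4*V)
((-6)²*(-11))*x(h(A(5, -4)), 5) = ((-6)²*(-11))*(29 - 4*5) = (36*(-11))*(29 - 20) = -396*9 = -3564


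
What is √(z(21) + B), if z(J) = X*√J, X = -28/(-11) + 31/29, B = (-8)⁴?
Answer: √(416813056 + 367807*√21)/319 ≈ 64.129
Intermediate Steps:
B = 4096
X = 1153/319 (X = -28*(-1/11) + 31*(1/29) = 28/11 + 31/29 = 1153/319 ≈ 3.6144)
z(J) = 1153*√J/319
√(z(21) + B) = √(1153*√21/319 + 4096) = √(4096 + 1153*√21/319)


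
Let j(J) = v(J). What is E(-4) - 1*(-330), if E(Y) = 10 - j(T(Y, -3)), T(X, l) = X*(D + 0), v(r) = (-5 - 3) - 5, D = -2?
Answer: 353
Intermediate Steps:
v(r) = -13 (v(r) = -8 - 5 = -13)
T(X, l) = -2*X (T(X, l) = X*(-2 + 0) = X*(-2) = -2*X)
j(J) = -13
E(Y) = 23 (E(Y) = 10 - 1*(-13) = 10 + 13 = 23)
E(-4) - 1*(-330) = 23 - 1*(-330) = 23 + 330 = 353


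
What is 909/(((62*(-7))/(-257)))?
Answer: 233613/434 ≈ 538.28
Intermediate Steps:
909/(((62*(-7))/(-257))) = 909/((-434*(-1/257))) = 909/(434/257) = 909*(257/434) = 233613/434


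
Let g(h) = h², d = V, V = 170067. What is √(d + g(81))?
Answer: 2*√44157 ≈ 420.27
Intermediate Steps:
d = 170067
√(d + g(81)) = √(170067 + 81²) = √(170067 + 6561) = √176628 = 2*√44157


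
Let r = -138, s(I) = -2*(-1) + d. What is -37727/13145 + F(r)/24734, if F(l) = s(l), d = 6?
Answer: -466517229/162564215 ≈ -2.8697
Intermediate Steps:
s(I) = 8 (s(I) = -2*(-1) + 6 = 2 + 6 = 8)
F(l) = 8
-37727/13145 + F(r)/24734 = -37727/13145 + 8/24734 = -37727*1/13145 + 8*(1/24734) = -37727/13145 + 4/12367 = -466517229/162564215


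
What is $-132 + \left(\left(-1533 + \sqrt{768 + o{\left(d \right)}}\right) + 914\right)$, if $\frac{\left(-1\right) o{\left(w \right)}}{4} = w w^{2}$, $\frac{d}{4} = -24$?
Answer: $-751 + 16 \sqrt{13827} \approx 1130.4$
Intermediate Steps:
$d = -96$ ($d = 4 \left(-24\right) = -96$)
$o{\left(w \right)} = - 4 w^{3}$ ($o{\left(w \right)} = - 4 w w^{2} = - 4 w^{3}$)
$-132 + \left(\left(-1533 + \sqrt{768 + o{\left(d \right)}}\right) + 914\right) = -132 + \left(\left(-1533 + \sqrt{768 - 4 \left(-96\right)^{3}}\right) + 914\right) = -132 + \left(\left(-1533 + \sqrt{768 - -3538944}\right) + 914\right) = -132 + \left(\left(-1533 + \sqrt{768 + 3538944}\right) + 914\right) = -132 + \left(\left(-1533 + \sqrt{3539712}\right) + 914\right) = -132 + \left(\left(-1533 + 16 \sqrt{13827}\right) + 914\right) = -132 - \left(619 - 16 \sqrt{13827}\right) = -751 + 16 \sqrt{13827}$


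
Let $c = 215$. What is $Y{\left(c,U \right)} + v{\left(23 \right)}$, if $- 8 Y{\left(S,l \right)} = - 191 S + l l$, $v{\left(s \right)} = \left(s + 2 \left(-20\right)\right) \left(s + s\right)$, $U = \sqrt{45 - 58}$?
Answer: $\frac{17411}{4} \approx 4352.8$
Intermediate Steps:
$U = i \sqrt{13}$ ($U = \sqrt{-13} = i \sqrt{13} \approx 3.6056 i$)
$v{\left(s \right)} = 2 s \left(-40 + s\right)$ ($v{\left(s \right)} = \left(s - 40\right) 2 s = \left(-40 + s\right) 2 s = 2 s \left(-40 + s\right)$)
$Y{\left(S,l \right)} = - \frac{l^{2}}{8} + \frac{191 S}{8}$ ($Y{\left(S,l \right)} = - \frac{- 191 S + l l}{8} = - \frac{- 191 S + l^{2}}{8} = - \frac{l^{2} - 191 S}{8} = - \frac{l^{2}}{8} + \frac{191 S}{8}$)
$Y{\left(c,U \right)} + v{\left(23 \right)} = \left(- \frac{\left(i \sqrt{13}\right)^{2}}{8} + \frac{191}{8} \cdot 215\right) + 2 \cdot 23 \left(-40 + 23\right) = \left(\left(- \frac{1}{8}\right) \left(-13\right) + \frac{41065}{8}\right) + 2 \cdot 23 \left(-17\right) = \left(\frac{13}{8} + \frac{41065}{8}\right) - 782 = \frac{20539}{4} - 782 = \frac{17411}{4}$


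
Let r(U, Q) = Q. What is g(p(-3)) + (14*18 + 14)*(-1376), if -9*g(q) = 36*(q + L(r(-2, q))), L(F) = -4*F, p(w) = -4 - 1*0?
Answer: -366064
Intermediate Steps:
p(w) = -4 (p(w) = -4 + 0 = -4)
g(q) = 12*q (g(q) = -4*(q - 4*q) = -4*(-3*q) = -(-12)*q = 12*q)
g(p(-3)) + (14*18 + 14)*(-1376) = 12*(-4) + (14*18 + 14)*(-1376) = -48 + (252 + 14)*(-1376) = -48 + 266*(-1376) = -48 - 366016 = -366064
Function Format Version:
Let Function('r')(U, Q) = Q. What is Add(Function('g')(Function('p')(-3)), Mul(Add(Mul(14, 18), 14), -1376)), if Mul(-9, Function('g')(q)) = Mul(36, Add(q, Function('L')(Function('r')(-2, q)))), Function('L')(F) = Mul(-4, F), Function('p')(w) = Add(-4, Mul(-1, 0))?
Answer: -366064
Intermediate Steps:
Function('p')(w) = -4 (Function('p')(w) = Add(-4, 0) = -4)
Function('g')(q) = Mul(12, q) (Function('g')(q) = Mul(Rational(-1, 9), Mul(36, Add(q, Mul(-4, q)))) = Mul(Rational(-1, 9), Mul(36, Mul(-3, q))) = Mul(Rational(-1, 9), Mul(-108, q)) = Mul(12, q))
Add(Function('g')(Function('p')(-3)), Mul(Add(Mul(14, 18), 14), -1376)) = Add(Mul(12, -4), Mul(Add(Mul(14, 18), 14), -1376)) = Add(-48, Mul(Add(252, 14), -1376)) = Add(-48, Mul(266, -1376)) = Add(-48, -366016) = -366064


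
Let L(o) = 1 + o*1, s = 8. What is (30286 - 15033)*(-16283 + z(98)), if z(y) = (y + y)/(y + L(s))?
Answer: -26572022505/107 ≈ -2.4834e+8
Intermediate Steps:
L(o) = 1 + o
z(y) = 2*y/(9 + y) (z(y) = (y + y)/(y + (1 + 8)) = (2*y)/(y + 9) = (2*y)/(9 + y) = 2*y/(9 + y))
(30286 - 15033)*(-16283 + z(98)) = (30286 - 15033)*(-16283 + 2*98/(9 + 98)) = 15253*(-16283 + 2*98/107) = 15253*(-16283 + 2*98*(1/107)) = 15253*(-16283 + 196/107) = 15253*(-1742085/107) = -26572022505/107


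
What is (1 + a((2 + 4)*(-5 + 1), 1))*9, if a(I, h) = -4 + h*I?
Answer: -243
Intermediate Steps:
a(I, h) = -4 + I*h
(1 + a((2 + 4)*(-5 + 1), 1))*9 = (1 + (-4 + ((2 + 4)*(-5 + 1))*1))*9 = (1 + (-4 + (6*(-4))*1))*9 = (1 + (-4 - 24*1))*9 = (1 + (-4 - 24))*9 = (1 - 28)*9 = -27*9 = -243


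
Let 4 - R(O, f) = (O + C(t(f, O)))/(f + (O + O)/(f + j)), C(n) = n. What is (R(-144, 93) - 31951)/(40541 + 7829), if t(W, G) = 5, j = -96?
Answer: -3018922/4570965 ≈ -0.66046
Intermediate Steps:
R(O, f) = 4 - (5 + O)/(f + 2*O/(-96 + f)) (R(O, f) = 4 - (O + 5)/(f + (O + O)/(f - 96)) = 4 - (5 + O)/(f + (2*O)/(-96 + f)) = 4 - (5 + O)/(f + 2*O/(-96 + f)))
(R(-144, 93) - 31951)/(40541 + 7829) = ((480 - 389*93 + 4*93**2 + 104*(-144) - 1*(-144)*93)/(93**2 - 96*93 + 2*(-144)) - 31951)/(40541 + 7829) = ((480 - 36177 + 4*8649 - 14976 + 13392)/(8649 - 8928 - 288) - 31951)/48370 = ((480 - 36177 + 34596 - 14976 + 13392)/(-567) - 31951)*(1/48370) = (-1/567*(-2685) - 31951)*(1/48370) = (895/189 - 31951)*(1/48370) = -6037844/189*1/48370 = -3018922/4570965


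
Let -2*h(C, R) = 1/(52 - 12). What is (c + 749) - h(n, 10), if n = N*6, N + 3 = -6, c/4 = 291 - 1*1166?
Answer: -220079/80 ≈ -2751.0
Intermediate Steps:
c = -3500 (c = 4*(291 - 1*1166) = 4*(291 - 1166) = 4*(-875) = -3500)
N = -9 (N = -3 - 6 = -9)
n = -54 (n = -9*6 = -54)
h(C, R) = -1/80 (h(C, R) = -1/(2*(52 - 12)) = -½/40 = -½*1/40 = -1/80)
(c + 749) - h(n, 10) = (-3500 + 749) - 1*(-1/80) = -2751 + 1/80 = -220079/80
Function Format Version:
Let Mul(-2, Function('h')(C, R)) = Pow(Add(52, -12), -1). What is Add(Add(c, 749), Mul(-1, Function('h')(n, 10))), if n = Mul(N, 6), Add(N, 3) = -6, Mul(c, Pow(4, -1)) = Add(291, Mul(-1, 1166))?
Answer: Rational(-220079, 80) ≈ -2751.0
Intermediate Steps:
c = -3500 (c = Mul(4, Add(291, Mul(-1, 1166))) = Mul(4, Add(291, -1166)) = Mul(4, -875) = -3500)
N = -9 (N = Add(-3, -6) = -9)
n = -54 (n = Mul(-9, 6) = -54)
Function('h')(C, R) = Rational(-1, 80) (Function('h')(C, R) = Mul(Rational(-1, 2), Pow(Add(52, -12), -1)) = Mul(Rational(-1, 2), Pow(40, -1)) = Mul(Rational(-1, 2), Rational(1, 40)) = Rational(-1, 80))
Add(Add(c, 749), Mul(-1, Function('h')(n, 10))) = Add(Add(-3500, 749), Mul(-1, Rational(-1, 80))) = Add(-2751, Rational(1, 80)) = Rational(-220079, 80)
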